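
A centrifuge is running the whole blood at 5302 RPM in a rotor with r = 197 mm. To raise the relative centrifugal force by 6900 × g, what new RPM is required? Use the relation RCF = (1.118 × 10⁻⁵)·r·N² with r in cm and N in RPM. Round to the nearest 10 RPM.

r = 197 mm = 19.7 cm
Current RCF = 1.118 × 10⁻⁵ × 19.7 × (5302)² = 1.118 × 10⁻⁵ × 19.7 × 28,111,204 ≈ 6,191.4 × g
Target RCF = 6,191.4 + 6,900 = 13,091.4 × g
N² = 13,091.4 / (22.0246 × 10⁻⁵) = 59,439,899
N ≈ √59,439,899 ≈ 7,709.7

≈ 7710 RPM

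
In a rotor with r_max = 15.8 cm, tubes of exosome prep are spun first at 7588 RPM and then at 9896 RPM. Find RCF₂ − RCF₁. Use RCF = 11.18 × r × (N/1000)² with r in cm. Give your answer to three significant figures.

7130 × g

RCF₁ = 11.18 × 15.8 × (7.588)² = 11.18 × 15.8 × 57.577744 ≈ 10,170.8 × g
RCF₂ = 11.18 × 15.8 × (9.896)² = 11.18 × 15.8 × 97.930816 ≈ 17,298.9 × g
Increase = 17,298.9 − 10,170.8 = 7,128.1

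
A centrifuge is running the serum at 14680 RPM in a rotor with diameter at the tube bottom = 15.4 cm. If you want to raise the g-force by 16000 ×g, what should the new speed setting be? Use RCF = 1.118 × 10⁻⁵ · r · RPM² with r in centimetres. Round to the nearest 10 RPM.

20030 RPM

r = 15.4 / 2 = 7.7 cm
Current RCF = 1.118 × 10⁻⁵ × 7.7 × (14680)² = 1.118 × 10⁻⁵ × 7.7 × 215,502,400 ≈ 18,551.7 × g
Target RCF = 18,551.7 + 16,000 = 34,551.7 × g
N² = 34,551.7 / (8.6086 × 10⁻⁵) = 401,362,591
N ≈ √401,362,591 ≈ 20,034.0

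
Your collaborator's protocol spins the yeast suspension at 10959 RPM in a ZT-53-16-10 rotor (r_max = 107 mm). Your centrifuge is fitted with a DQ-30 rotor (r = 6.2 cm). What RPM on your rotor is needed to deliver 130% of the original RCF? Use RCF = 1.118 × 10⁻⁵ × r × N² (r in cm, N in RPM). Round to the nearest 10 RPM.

Original rotor: r = 107 mm = 10.7 cm
RCF_original = 1.118 × 10⁻⁵ × 10.7 × (10959)² = 1.118 × 10⁻⁵ × 10.7 × 120,099,681 ≈ 14,367 × g
Target RCF = 1.3 × 14,367 ≈ 18,677.1 × g
18,677.1 = 1.118 × 10⁻⁵ × 6.2 × N²
N² = 18,677.1 / (6.9316 × 10⁻⁵) = 269,448,612
N ≈ √269,448,612 ≈ 16,414.9

16410 RPM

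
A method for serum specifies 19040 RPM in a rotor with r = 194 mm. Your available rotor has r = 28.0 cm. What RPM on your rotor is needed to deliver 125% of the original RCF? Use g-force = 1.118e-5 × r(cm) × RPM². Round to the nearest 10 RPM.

≈ 17720 RPM

Original rotor: r = 194 mm = 19.4 cm
RCF_original = 1.118 × 10⁻⁵ × 19.4 × (19040)² = 1.118 × 10⁻⁵ × 19.4 × 362,521,600 ≈ 78,628 × g
Target RCF = 1.25 × 78,628 ≈ 98,285 × g
98,285 = 1.118 × 10⁻⁵ × 28 × N²
N² = 98,285 / (31.304 × 10⁻⁵) = 313,969,461
N ≈ √313,969,461 ≈ 17,719.2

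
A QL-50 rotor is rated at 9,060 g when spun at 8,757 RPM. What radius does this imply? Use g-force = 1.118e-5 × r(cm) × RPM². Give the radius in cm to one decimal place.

9060 = 1.118 × 10⁻⁵ × r × (8757)²
r = 9060 / (1.118 × 10⁻⁵ × 76,685,049) = 9060 / 857.3388 ≈ 10.568 cm

r ≈ 10.6 cm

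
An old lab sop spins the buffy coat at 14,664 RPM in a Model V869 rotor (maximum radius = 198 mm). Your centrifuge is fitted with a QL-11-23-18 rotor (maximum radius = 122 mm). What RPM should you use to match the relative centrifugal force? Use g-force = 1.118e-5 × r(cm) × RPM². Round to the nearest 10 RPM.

Original rotor: r = 198 mm = 19.8 cm
RCF_original = 1.118 × 10⁻⁵ × 19.8 × (14664)² = 1.118 × 10⁻⁵ × 19.8 × 215,032,896 ≈ 47,600.5 × g
Your rotor: r = 122 mm = 12.2 cm
47,600.5 = 1.118 × 10⁻⁵ × 12.2 × N²
N² = 47,600.5 / (13.6396 × 10⁻⁵) = 348,987,507
N ≈ √348,987,507 ≈ 18,681.2

18680 RPM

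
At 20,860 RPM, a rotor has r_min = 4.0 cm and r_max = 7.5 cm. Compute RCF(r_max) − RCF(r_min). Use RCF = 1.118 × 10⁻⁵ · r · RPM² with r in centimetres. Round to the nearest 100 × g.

ΔRCF ≈ 17000 ×g

ΔRCF = 1.118 × 10⁻⁵ × (r_max − r_min) × N² = 1.118 × 10⁻⁵ × 3.5 × 435,139,600 ≈ 17,027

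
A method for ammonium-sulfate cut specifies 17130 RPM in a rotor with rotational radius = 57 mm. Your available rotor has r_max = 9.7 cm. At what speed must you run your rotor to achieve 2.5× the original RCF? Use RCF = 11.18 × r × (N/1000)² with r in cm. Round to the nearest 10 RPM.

Original rotor: r = 57 mm = 5.7 cm
RCF_original = 11.18 × 5.7 × (17.13)² = 11.18 × 5.7 × 293.4369 ≈ 18,699.6 × g
Target RCF = 2.5 × 18,699.6 ≈ 46,749 × g
46,749 = 11.18 × 9.7 × (N/1000)²
(N/1000)² = 46,749 / 108.446 = 431.0809
N = 1000 × √431.0809 ≈ 20,762.5

20760 RPM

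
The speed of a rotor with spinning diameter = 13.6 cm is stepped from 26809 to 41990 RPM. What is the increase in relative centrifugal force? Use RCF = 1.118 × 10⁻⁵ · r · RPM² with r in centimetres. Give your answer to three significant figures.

≈ 79400 g

r = 13.6 / 2 = 6.8 cm
RCF₁ = 1.118 × 10⁻⁵ × 6.8 × (26809)² = 1.118 × 10⁻⁵ × 6.8 × 718,722,481 ≈ 54,640.2 × g
RCF₂ = 1.118 × 10⁻⁵ × 6.8 × (41990)² = 1.118 × 10⁻⁵ × 6.8 × 1,763,160,100 ≈ 134,042.5 × g
Increase = 134,042.5 − 54,640.2 = 79,402.3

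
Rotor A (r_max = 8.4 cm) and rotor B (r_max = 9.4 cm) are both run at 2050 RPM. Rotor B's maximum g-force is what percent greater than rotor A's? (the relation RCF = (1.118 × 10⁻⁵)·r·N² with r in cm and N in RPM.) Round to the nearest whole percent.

12%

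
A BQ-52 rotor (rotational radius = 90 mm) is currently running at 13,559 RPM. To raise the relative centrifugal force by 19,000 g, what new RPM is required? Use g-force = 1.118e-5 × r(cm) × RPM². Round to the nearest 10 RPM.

≈ 19300 RPM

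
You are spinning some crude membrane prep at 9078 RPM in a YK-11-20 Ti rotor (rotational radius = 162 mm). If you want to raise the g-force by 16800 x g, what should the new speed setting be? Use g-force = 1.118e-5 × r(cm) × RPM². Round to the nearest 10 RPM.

r = 162 mm = 16.2 cm
Current RCF = 1.118 × 10⁻⁵ × 16.2 × (9078)² = 1.118 × 10⁻⁵ × 16.2 × 82,410,084 ≈ 14,925.8 × g
Target RCF = 14,925.8 + 16,800 = 31,725.8 × g
N² = 31,725.8 / (18.1116 × 10⁻⁵) = 175,168,400
N ≈ √175,168,400 ≈ 13,235.1

13240 RPM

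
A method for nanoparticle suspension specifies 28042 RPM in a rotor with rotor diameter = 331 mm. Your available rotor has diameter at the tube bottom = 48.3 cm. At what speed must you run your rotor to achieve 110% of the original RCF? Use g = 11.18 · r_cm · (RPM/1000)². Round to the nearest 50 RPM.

Original rotor: r = 331 mm / 2 = 165.5 mm = 16.55 cm
RCF = 11.18 × r × (N/1000)²
RCF_original = 11.18 × 16.55 × (28.042)² = 11.18 × 16.55 × 786.353764 ≈ 145,498.3 × g
Target RCF = 1.1 × 145,498.3 ≈ 160,048.1 × g
Your rotor: r = 48.3 / 2 = 24.15 cm
160,048.1 = 11.18 × 24.15 × (N/1000)²
(N/1000)² = 160,048.1 / 269.997 = 592.7773
N = 1000 × √592.7773 ≈ 24,347.0

24350 RPM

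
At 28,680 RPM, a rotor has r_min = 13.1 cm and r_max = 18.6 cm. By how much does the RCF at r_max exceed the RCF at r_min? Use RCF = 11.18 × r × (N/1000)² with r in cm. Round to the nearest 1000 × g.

51000 ×g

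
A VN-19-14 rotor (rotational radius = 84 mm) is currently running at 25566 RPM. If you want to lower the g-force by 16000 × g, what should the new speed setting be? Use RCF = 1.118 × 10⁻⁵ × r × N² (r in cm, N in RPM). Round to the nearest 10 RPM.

21980 RPM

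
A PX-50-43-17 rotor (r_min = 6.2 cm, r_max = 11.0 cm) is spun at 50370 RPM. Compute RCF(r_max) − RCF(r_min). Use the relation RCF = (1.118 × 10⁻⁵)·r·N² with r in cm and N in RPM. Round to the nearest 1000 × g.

136000 × g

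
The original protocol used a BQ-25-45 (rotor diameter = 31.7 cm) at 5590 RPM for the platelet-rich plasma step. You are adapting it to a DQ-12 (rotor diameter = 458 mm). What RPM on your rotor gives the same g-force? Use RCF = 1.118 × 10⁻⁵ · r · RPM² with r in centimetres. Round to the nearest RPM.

4651 RPM

Original rotor: r = 31.7 / 2 = 15.85 cm
RCF_original = 1.118 × 10⁻⁵ × 15.85 × (5590)² = 1.118 × 10⁻⁵ × 15.85 × 31,248,100 ≈ 5,537.3 × g
Your rotor: r = 458 mm / 2 = 229 mm = 22.9 cm
5,537.3 = 1.118 × 10⁻⁵ × 22.9 × N²
N² = 5,537.3 / (25.6022 × 10⁻⁵) = 21,628,219
N ≈ √21,628,219 ≈ 4,650.6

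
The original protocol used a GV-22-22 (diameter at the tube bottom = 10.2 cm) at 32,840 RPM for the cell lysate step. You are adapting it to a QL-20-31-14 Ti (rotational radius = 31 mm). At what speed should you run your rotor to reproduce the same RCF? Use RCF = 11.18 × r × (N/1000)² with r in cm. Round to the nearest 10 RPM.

≈ 42120 RPM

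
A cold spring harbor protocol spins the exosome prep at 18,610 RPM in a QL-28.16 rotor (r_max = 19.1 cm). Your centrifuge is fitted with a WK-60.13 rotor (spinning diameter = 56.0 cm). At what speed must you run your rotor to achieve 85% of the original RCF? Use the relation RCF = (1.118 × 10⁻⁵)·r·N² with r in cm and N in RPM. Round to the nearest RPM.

≈ 14171 RPM

RCF_original = 1.118 × 10⁻⁵ × 19.1 × (18610)² = 1.118 × 10⁻⁵ × 19.1 × 346,332,100 ≈ 73,955.1 × g
Target RCF = 0.85 × 73,955.1 ≈ 62,861.8 × g
Your rotor: r = 56.0 / 2 = 28 cm
62,861.8 = 1.118 × 10⁻⁵ × 28 × N²
N² = 62,861.8 / (31.304 × 10⁻⁵) = 200,810,759
N ≈ √200,810,759 ≈ 14,170.8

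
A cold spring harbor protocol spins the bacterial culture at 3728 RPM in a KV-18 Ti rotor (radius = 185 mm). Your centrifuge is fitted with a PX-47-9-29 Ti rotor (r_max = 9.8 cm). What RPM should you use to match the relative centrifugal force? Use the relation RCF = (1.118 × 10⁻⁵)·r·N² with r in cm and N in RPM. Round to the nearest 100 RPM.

Original rotor: r = 185 mm = 18.5 cm
RCF = 1.118 × 10⁻⁵ × r × N²
RCF_original = 1.118 × 10⁻⁵ × 18.5 × (3728)² = 1.118 × 10⁻⁵ × 18.5 × 13,897,984 ≈ 2,874.5 × g
2,874.5 = 1.118 × 10⁻⁵ × 9.8 × N²
N² = 2,874.5 / (10.9564 × 10⁻⁵) = 26,235,807
N ≈ √26,235,807 ≈ 5,122.1

≈ 5100 RPM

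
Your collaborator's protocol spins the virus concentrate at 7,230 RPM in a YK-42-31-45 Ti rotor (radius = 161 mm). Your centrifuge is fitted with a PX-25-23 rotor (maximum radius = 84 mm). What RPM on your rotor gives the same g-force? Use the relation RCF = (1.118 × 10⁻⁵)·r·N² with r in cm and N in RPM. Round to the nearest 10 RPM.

10010 RPM

Original rotor: r = 161 mm = 16.1 cm
RCF = 1.118 × 10⁻⁵ × r × N²
RCF_original = 1.118 × 10⁻⁵ × 16.1 × (7230)² = 1.118 × 10⁻⁵ × 16.1 × 52,272,900 ≈ 9,409 × g
Your rotor: r = 84 mm = 8.4 cm
9,409 = 1.118 × 10⁻⁵ × 8.4 × N²
N² = 9,409 / (9.3912 × 10⁻⁵) = 100,189,539
N ≈ √100,189,539 ≈ 10,009.5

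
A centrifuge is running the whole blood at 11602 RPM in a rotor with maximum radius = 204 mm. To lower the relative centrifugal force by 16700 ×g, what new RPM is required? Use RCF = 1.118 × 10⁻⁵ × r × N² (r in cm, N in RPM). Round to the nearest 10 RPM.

r = 204 mm = 20.4 cm
Current RCF = 1.118 × 10⁻⁵ × 20.4 × (11602)² = 1.118 × 10⁻⁵ × 20.4 × 134,606,404 ≈ 30,700 × g
Target RCF = 30,700 − 16,700 = 14,000 × g
N² = 14,000 / (22.8072 × 10⁻⁵) = 61,384,124
N ≈ √61,384,124 ≈ 7,834.8

7830 RPM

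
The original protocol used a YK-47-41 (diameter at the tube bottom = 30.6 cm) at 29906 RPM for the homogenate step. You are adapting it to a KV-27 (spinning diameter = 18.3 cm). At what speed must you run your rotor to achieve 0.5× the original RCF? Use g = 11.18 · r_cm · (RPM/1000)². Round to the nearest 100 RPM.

27300 RPM

Original rotor: r = 30.6 / 2 = 15.3 cm
RCF_original = 11.18 × 15.3 × (29.906)² = 11.18 × 15.3 × 894.368836 ≈ 152,985.4 × g
Target RCF = 0.5 × 152,985.4 ≈ 76,492.7 × g
Your rotor: r = 18.3 / 2 = 9.15 cm
76,492.7 = 11.18 × 9.15 × (N/1000)²
(N/1000)² = 76,492.7 / 102.297 = 747.7512
N = 1000 × √747.7512 ≈ 27,345.0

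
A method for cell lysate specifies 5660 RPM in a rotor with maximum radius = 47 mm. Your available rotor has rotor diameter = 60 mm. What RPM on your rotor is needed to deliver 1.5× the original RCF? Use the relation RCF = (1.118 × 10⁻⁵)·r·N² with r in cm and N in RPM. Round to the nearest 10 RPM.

8680 RPM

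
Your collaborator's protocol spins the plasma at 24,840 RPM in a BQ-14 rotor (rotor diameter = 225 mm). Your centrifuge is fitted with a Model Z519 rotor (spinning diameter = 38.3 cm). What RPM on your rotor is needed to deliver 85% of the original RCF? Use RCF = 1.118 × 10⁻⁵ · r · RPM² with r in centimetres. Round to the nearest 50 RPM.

≈ 17550 RPM

Original rotor: r = 225 mm / 2 = 112.5 mm = 11.25 cm
RCF_original = 1.118 × 10⁻⁵ × 11.25 × (24840)² = 1.118 × 10⁻⁵ × 11.25 × 617,025,600 ≈ 77,606.4 × g
Target RCF = 0.85 × 77,606.4 ≈ 65,965.4 × g
Your rotor: r = 38.3 / 2 = 19.15 cm
65,965.4 = 1.118 × 10⁻⁵ × 19.15 × N²
N² = 65,965.4 / (21.4097 × 10⁻⁵) = 308,109,875
N ≈ √308,109,875 ≈ 17,553.1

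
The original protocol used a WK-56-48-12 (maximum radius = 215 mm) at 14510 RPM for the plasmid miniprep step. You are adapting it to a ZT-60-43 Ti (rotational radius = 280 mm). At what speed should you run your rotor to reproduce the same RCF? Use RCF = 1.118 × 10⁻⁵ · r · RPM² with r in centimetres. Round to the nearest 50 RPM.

≈ 12700 RPM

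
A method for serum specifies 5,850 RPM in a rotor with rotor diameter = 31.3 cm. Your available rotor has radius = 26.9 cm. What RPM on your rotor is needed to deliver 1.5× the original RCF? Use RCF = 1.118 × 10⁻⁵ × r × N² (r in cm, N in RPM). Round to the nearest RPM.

Original rotor: r = 31.3 / 2 = 15.65 cm
RCF_original = 1.118 × 10⁻⁵ × 15.65 × (5850)² = 1.118 × 10⁻⁵ × 15.65 × 34,222,500 ≈ 5,987.8 × g
Target RCF = 1.5 × 5,987.8 ≈ 8,981.7 × g
8,981.7 = 1.118 × 10⁻⁵ × 26.9 × N²
N² = 8,981.7 / (30.0742 × 10⁻⁵) = 29,865,134
N ≈ √29,865,134 ≈ 5,464.9

≈ 5465 RPM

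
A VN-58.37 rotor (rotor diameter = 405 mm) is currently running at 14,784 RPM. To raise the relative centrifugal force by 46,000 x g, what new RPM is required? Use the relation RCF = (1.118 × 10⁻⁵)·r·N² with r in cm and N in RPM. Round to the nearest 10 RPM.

≈ 20540 RPM

r = 405 mm / 2 = 202.5 mm = 20.25 cm
Current RCF = 1.118 × 10⁻⁵ × 20.25 × (14784)² = 1.118 × 10⁻⁵ × 20.25 × 218,566,656 ≈ 49,482.4 × g
Target RCF = 49,482.4 + 46,000 = 95,482.4 × g
N² = 95,482.4 / (22.6395 × 10⁻⁵) = 421,751,364
N ≈ √421,751,364 ≈ 20,536.6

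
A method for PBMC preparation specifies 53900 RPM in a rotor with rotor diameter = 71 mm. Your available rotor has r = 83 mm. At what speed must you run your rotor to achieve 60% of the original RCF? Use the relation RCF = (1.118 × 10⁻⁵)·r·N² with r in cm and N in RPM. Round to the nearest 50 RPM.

≈ 27300 RPM

Original rotor: r = 71 mm / 2 = 35.5 mm = 3.55 cm
RCF = 1.118 × 10⁻⁵ × r × N²
RCF_original = 1.118 × 10⁻⁵ × 3.55 × (53900)² = 1.118 × 10⁻⁵ × 3.55 × 2,905,210,000 ≈ 115,304.9 × g
Target RCF = 0.6 × 115,304.9 ≈ 69,182.9 × g
Your rotor: r = 83 mm = 8.3 cm
69,182.9 = 1.118 × 10⁻⁵ × 8.3 × N²
N² = 69,182.9 / (9.2794 × 10⁻⁵) = 745,553,592
N ≈ √745,553,592 ≈ 27,304.8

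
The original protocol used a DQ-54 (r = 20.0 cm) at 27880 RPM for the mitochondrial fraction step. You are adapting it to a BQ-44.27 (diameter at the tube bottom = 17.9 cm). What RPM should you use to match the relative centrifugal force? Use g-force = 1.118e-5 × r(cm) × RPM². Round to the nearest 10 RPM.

RCF_original = 1.118 × 10⁻⁵ × 20 × (27880)² = 1.118 × 10⁻⁵ × 20 × 777,294,400 ≈ 173,803 × g
Your rotor: r = 17.9 / 2 = 8.95 cm
173,803 = 1.118 × 10⁻⁵ × 8.95 × N²
N² = 173,803 / (10.0061 × 10⁻⁵) = 1,736,970,448
N ≈ √1,736,970,448 ≈ 41,677.0

41680 RPM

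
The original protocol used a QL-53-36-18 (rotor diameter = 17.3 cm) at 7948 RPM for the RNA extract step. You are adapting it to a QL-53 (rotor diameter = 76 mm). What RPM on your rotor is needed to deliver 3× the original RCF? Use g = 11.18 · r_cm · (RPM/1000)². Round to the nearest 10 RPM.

Original rotor: r = 17.3 / 2 = 8.65 cm
RCF = 11.18 × r × (N/1000)²
RCF_original = 11.18 × 8.65 × (7.948)² = 11.18 × 8.65 × 63.170704 ≈ 6,109 × g
Target RCF = 3 × 6,109 ≈ 18,327 × g
Your rotor: r = 76 mm / 2 = 38 mm = 3.8 cm
18,327 = 11.18 × 3.8 × (N/1000)²
(N/1000)² = 18,327 / 42.484 = 431.3859
N = 1000 × √431.3859 ≈ 20,769.8

20770 RPM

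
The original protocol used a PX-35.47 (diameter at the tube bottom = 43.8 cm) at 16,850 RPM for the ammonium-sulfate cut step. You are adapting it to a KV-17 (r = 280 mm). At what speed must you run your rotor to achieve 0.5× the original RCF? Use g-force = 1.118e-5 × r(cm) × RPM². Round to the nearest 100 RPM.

Original rotor: r = 43.8 / 2 = 21.9 cm
RCF_original = 1.118 × 10⁻⁵ × 21.9 × (16850)² = 1.118 × 10⁻⁵ × 21.9 × 283,922,500 ≈ 69,516.2 × g
Target RCF = 0.5 × 69,516.2 ≈ 34,758.1 × g
Your rotor: r = 280 mm = 28.0 cm
34,758.1 = 1.118 × 10⁻⁵ × 28 × N²
N² = 34,758.1 / (31.304 × 10⁻⁵) = 111,034,053
N ≈ √111,034,053 ≈ 10,537.3

≈ 10500 RPM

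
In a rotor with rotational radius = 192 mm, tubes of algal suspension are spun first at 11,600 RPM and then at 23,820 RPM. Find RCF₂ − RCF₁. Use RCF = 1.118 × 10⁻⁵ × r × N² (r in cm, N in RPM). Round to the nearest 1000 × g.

r = 192 mm = 19.2 cm
RCF₁ = 1.118 × 10⁻⁵ × 19.2 × (11600)² = 1.118 × 10⁻⁵ × 19.2 × 134,560,000 ≈ 28,884.1 × g
RCF₂ = 1.118 × 10⁻⁵ × 19.2 × (23820)² = 1.118 × 10⁻⁵ × 19.2 × 567,392,400 ≈ 121,794.2 × g
Increase = 121,794.2 − 28,884.1 = 92,910.1

≈ 93000 x g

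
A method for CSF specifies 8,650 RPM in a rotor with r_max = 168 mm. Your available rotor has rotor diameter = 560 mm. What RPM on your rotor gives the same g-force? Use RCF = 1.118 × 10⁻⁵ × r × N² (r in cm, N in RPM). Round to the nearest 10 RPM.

Original rotor: r = 168 mm = 16.8 cm
RCF_original = 1.118 × 10⁻⁵ × 16.8 × (8650)² = 1.118 × 10⁻⁵ × 16.8 × 74,822,500 ≈ 14,053.5 × g
Your rotor: r = 560 mm / 2 = 280 mm = 28 cm
14,053.5 = 1.118 × 10⁻⁵ × 28 × N²
N² = 14,053.5 / (31.304 × 10⁻⁵) = 44,893,624
N ≈ √44,893,624 ≈ 6,700.3

6700 RPM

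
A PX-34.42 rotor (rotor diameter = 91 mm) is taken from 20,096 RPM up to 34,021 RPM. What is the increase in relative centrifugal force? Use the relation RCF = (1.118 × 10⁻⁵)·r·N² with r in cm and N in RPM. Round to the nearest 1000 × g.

r = 91 mm / 2 = 45.5 mm = 4.55 cm
RCF₁ = 1.118 × 10⁻⁵ × 4.55 × (20096)² = 1.118 × 10⁻⁵ × 4.55 × 403,849,216 ≈ 20,543.4 × g
RCF₂ = 1.118 × 10⁻⁵ × 4.55 × (34021)² = 1.118 × 10⁻⁵ × 4.55 × 1,157,428,441 ≈ 58,877.2 × g
Increase = 58,877.2 − 20,543.4 = 38,333.8

≈ 38000 g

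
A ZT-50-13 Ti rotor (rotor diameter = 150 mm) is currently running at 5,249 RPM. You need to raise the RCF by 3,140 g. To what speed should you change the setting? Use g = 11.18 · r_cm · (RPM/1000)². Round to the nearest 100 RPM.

N₂ ≈ 8100 RPM

r = 150 mm / 2 = 75 mm = 7.5 cm
Current RCF = 11.18 × 7.5 × (5.249)² = 11.18 × 7.5 × 27.552001 ≈ 2,310.2 × g
Target RCF = 2,310.2 + 3,140 = 5,450.2 × g
(N/1000)² = 5,450.2 / 83.85 = 64.9994
N = 1000 × √64.9994 ≈ 8,062.2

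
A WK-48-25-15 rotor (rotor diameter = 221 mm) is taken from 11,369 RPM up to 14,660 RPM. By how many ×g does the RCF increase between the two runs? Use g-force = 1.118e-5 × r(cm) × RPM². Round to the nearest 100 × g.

≈ 10600 ×g

r = 221 mm / 2 = 110.5 mm = 11.05 cm
RCF₁ = 1.118 × 10⁻⁵ × 11.05 × (11369)² = 1.118 × 10⁻⁵ × 11.05 × 129,254,161 ≈ 15,967.9 × g
RCF₂ = 1.118 × 10⁻⁵ × 11.05 × (14660)² = 1.118 × 10⁻⁵ × 11.05 × 214,915,600 ≈ 26,550.5 × g
Increase = 26,550.5 − 15,967.9 = 10,582.6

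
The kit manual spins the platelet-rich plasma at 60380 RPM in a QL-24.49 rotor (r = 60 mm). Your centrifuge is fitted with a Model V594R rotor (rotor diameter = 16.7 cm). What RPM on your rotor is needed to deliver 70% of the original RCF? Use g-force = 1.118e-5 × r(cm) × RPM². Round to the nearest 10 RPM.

42820 RPM

Original rotor: r = 60 mm = 6.0 cm
RCF = 1.118 × 10⁻⁵ × r × N²
RCF_original = 1.118 × 10⁻⁵ × 6 × (60380)² = 1.118 × 10⁻⁵ × 6 × 3,645,744,400 ≈ 244,556.5 × g
Target RCF = 0.7 × 244,556.5 ≈ 171,189.5 × g
Your rotor: r = 16.7 / 2 = 8.35 cm
171,189.5 = 1.118 × 10⁻⁵ × 8.35 × N²
N² = 171,189.5 / (9.3353 × 10⁻⁵) = 1,833,786,809
N ≈ √1,833,786,809 ≈ 42,822.7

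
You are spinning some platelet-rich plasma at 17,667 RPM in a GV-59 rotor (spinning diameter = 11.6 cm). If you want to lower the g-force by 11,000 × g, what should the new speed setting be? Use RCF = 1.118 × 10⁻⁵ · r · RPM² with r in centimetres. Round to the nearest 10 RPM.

r = 11.6 / 2 = 5.8 cm
Current RCF = 1.118 × 10⁻⁵ × 5.8 × (17667)² = 1.118 × 10⁻⁵ × 5.8 × 312,122,889 ≈ 20,239.3 × g
Target RCF = 20,239.3 − 11,000 = 9,239.3 × g
N² = 9,239.3 / (6.4844 × 10⁻⁵) = 142,485,041
N ≈ √142,485,041 ≈ 11,936.7

11940 RPM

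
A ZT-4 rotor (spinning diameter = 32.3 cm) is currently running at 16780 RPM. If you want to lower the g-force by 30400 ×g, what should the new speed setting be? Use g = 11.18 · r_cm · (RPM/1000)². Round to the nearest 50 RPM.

10650 RPM

r = 32.3 / 2 = 16.15 cm
Current RCF = 11.18 × 16.15 × (16.78)² = 11.18 × 16.15 × 281.5684 ≈ 50,839.1 × g
Target RCF = 50,839.1 − 30,400 = 20,439.1 × g
(N/1000)² = 20,439.1 / 180.557 = 113.2003
N = 1000 × √113.2003 ≈ 10,639.6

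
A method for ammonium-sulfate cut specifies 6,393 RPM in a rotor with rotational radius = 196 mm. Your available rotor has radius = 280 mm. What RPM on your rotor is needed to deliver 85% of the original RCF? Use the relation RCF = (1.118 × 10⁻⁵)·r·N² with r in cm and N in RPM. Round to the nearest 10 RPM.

≈ 4930 RPM

Original rotor: r = 196 mm = 19.6 cm
RCF_original = 1.118 × 10⁻⁵ × 19.6 × (6393)² = 1.118 × 10⁻⁵ × 19.6 × 40,870,449 ≈ 8,955.9 × g
Target RCF = 0.85 × 8,955.9 ≈ 7,612.5 × g
Your rotor: r = 280 mm = 28.0 cm
7,612.5 = 1.118 × 10⁻⁵ × 28 × N²
N² = 7,612.5 / (31.304 × 10⁻⁵) = 24,317,979
N ≈ √24,317,979 ≈ 4,931.3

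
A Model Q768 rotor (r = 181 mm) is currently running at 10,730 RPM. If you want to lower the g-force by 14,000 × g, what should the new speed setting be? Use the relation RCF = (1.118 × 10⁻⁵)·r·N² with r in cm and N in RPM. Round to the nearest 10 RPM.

r = 181 mm = 18.1 cm
Current RCF = 1.118 × 10⁻⁵ × 18.1 × (10730)² = 1.118 × 10⁻⁵ × 18.1 × 115,132,900 ≈ 23,298.1 × g
Target RCF = 23,298.1 − 14,000 = 9,298.1 × g
N² = 9,298.1 / (20.2358 × 10⁻⁵) = 45,948,764
N ≈ √45,948,764 ≈ 6,778.6

≈ 6780 RPM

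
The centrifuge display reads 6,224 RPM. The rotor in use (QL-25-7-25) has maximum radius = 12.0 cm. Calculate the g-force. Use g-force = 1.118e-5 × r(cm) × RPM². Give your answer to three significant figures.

≈ 5200 x g

RCF = 1.118 × 10⁻⁵ × r × N²
RCF = 1.118 × 10⁻⁵ × 12 × (6224)² = 1.118 × 10⁻⁵ × 12 × 38,738,176 ≈ 5,197.1 × g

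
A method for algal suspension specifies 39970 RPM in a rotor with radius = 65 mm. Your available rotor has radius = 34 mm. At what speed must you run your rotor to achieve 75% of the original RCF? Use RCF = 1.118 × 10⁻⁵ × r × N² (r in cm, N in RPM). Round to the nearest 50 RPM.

Original rotor: r = 65 mm = 6.5 cm
RCF_original = 1.118 × 10⁻⁵ × 6.5 × (39970)² = 1.118 × 10⁻⁵ × 6.5 × 1,597,600,900 ≈ 116,097.7 × g
Target RCF = 0.75 × 116,097.7 ≈ 87,073.3 × g
Your rotor: r = 34 mm = 3.4 cm
87,073.3 = 1.118 × 10⁻⁵ × 3.4 × N²
N² = 87,073.3 / (3.8012 × 10⁻⁵) = 2,290,679,259
N ≈ √2,290,679,259 ≈ 47,861.0

47850 RPM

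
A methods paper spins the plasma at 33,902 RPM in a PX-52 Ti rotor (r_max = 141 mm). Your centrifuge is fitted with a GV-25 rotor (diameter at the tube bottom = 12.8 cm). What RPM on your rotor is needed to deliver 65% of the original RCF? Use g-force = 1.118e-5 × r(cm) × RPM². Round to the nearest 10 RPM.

Original rotor: r = 141 mm = 14.1 cm
RCF_original = 1.118 × 10⁻⁵ × 14.1 × (33902)² = 1.118 × 10⁻⁵ × 14.1 × 1,149,345,604 ≈ 181,180.5 × g
Target RCF = 0.65 × 181,180.5 ≈ 117,767.3 × g
Your rotor: r = 12.8 / 2 = 6.4 cm
117,767.3 = 1.118 × 10⁻⁵ × 6.4 × N²
N² = 117,767.3 / (7.1552 × 10⁻⁵) = 1,645,898,088
N ≈ √1,645,898,088 ≈ 40,569.7

≈ 40570 RPM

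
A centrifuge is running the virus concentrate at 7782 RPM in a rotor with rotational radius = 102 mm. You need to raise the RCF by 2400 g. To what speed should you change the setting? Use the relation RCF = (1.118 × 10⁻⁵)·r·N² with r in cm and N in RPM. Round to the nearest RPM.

r = 102 mm = 10.2 cm
Current RCF = 1.118 × 10⁻⁵ × 10.2 × (7782)² = 1.118 × 10⁻⁵ × 10.2 × 60,559,524 ≈ 6,906 × g
Target RCF = 6,906 + 2,400 = 9,306 × g
N² = 9,306 / (11.4036 × 10⁻⁵) = 81,605,809
N ≈ √81,605,809 ≈ 9,033.6

N₂ ≈ 9034 RPM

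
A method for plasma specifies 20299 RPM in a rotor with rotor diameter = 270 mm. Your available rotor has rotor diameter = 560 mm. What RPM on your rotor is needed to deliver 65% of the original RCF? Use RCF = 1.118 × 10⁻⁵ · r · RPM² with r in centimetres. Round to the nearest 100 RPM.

≈ 11400 RPM

Original rotor: r = 270 mm / 2 = 135 mm = 13.5 cm
RCF_original = 1.118 × 10⁻⁵ × 13.5 × (20299)² = 1.118 × 10⁻⁵ × 13.5 × 412,049,401 ≈ 62,190.6 × g
Target RCF = 0.65 × 62,190.6 ≈ 40,423.9 × g
Your rotor: r = 560 mm / 2 = 280 mm = 28 cm
40,423.9 = 1.118 × 10⁻⁵ × 28 × N²
N² = 40,423.9 / (31.304 × 10⁻⁵) = 129,133,338
N ≈ √129,133,338 ≈ 11,363.7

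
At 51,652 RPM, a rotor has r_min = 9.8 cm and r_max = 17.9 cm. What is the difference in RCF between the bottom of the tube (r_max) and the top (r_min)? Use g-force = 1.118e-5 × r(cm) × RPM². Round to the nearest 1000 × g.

ΔRCF = 1.118 × 10⁻⁵ × (r_max − r_min) × N² = 1.118 × 10⁻⁵ × 8.1 × 2,667,929,104 ≈ 241,602.3

ΔRCF ≈ 242000 ×g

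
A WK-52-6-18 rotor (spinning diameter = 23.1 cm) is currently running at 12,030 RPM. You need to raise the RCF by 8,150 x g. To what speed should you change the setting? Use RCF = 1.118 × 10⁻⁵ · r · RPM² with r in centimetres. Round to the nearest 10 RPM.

≈ 14420 RPM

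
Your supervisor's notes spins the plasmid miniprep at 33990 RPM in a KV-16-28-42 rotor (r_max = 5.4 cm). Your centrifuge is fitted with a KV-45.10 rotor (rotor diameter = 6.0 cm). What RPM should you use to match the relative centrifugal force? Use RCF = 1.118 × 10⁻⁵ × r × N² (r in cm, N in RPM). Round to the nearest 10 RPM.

RCF_original = 1.118 × 10⁻⁵ × 5.4 × (33990)² = 1.118 × 10⁻⁵ × 5.4 × 1,155,320,100 ≈ 69,749 × g
Your rotor: r = 6.0 / 2 = 3 cm
69,749 = 1.118 × 10⁻⁵ × 3 × N²
N² = 69,749 / (3.354 × 10⁻⁵) = 2,079,576,625
N ≈ √2,079,576,625 ≈ 45,602.4

45600 RPM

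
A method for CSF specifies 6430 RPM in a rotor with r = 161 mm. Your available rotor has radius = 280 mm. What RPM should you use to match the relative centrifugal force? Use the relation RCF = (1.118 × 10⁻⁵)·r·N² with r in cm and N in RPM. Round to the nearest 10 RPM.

Original rotor: r = 161 mm = 16.1 cm
RCF = 1.118 × 10⁻⁵ × r × N²
RCF_original = 1.118 × 10⁻⁵ × 16.1 × (6430)² = 1.118 × 10⁻⁵ × 16.1 × 41,344,900 ≈ 7,442 × g
Your rotor: r = 280 mm = 28.0 cm
7,442 = 1.118 × 10⁻⁵ × 28 × N²
N² = 7,442 / (31.304 × 10⁻⁵) = 23,773,320
N ≈ √23,773,320 ≈ 4,875.8

4880 RPM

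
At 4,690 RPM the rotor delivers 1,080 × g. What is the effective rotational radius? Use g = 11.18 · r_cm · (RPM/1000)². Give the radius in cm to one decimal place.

1080 = 11.18 × r × (4.69)²
r = 1080 / (11.18 × 21.9961) = 1080 / 245.9164 ≈ 4.392 cm

≈ 4.4 cm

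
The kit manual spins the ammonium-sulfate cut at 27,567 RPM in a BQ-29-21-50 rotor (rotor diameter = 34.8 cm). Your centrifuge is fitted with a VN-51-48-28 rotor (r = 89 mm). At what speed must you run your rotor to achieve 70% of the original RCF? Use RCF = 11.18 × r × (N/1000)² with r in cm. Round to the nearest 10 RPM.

Original rotor: r = 34.8 / 2 = 17.4 cm
RCF_original = 11.18 × 17.4 × (27.567)² = 11.18 × 17.4 × 759.939489 ≈ 147,832.5 × g
Target RCF = 0.7 × 147,832.5 ≈ 103,482.8 × g
Your rotor: r = 89 mm = 8.9 cm
103,482.8 = 11.18 × 8.9 × (N/1000)²
(N/1000)² = 103,482.8 / 99.502 = 1040.007
N = 1000 × √1040.007 ≈ 32,249.1

32250 RPM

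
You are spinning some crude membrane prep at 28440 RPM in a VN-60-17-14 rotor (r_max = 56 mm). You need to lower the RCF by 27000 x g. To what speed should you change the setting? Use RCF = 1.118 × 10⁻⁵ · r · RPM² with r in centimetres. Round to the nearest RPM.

19431 RPM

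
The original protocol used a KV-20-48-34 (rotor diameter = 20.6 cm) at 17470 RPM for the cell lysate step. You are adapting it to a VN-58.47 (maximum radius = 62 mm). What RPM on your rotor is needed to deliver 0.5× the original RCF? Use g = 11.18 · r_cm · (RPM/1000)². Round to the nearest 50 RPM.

Original rotor: r = 20.6 / 2 = 10.3 cm
RCF = 11.18 × r × (N/1000)²
RCF_original = 11.18 × 10.3 × (17.47)² = 11.18 × 10.3 × 305.2009 ≈ 35,145.1 × g
Target RCF = 0.5 × 35,145.1 ≈ 17,572.5 × g
Your rotor: r = 62 mm = 6.2 cm
17,572.5 = 11.18 × 6.2 × (N/1000)²
(N/1000)² = 17,572.5 / 69.316 = 253.5129
N = 1000 × √253.5129 ≈ 15,922.1

15900 RPM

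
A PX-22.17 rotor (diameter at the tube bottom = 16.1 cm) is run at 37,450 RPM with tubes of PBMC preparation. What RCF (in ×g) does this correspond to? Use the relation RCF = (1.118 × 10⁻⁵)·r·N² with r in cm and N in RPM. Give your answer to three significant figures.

126000 ×g

r = 16.1 / 2 = 8.05 cm
RCF = 1.118 × 10⁻⁵ × 8.05 × (37450)² = 1.118 × 10⁻⁵ × 8.05 × 1,402,502,500 ≈ 126,223.8 × g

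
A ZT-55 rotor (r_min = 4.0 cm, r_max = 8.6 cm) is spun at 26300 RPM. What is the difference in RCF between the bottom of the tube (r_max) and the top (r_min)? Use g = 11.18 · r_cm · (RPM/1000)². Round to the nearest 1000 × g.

ΔRCF ≈ 36000 x g

RCF_max = 11.18 × 8.6 × (26.3)² = 11.18 × 8.6 × 691.69 ≈ 66,504.6 × g
RCF_min = 11.18 × 4 × (26.3)² = 11.18 × 4 × 691.69 ≈ 30,932.4 × g
ΔRCF = 66,504.6 − 30,932.4 = 35,572.2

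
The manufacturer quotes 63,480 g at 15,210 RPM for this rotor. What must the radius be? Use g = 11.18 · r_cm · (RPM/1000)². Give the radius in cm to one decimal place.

r ≈ 24.5 cm

RCF = 11.18 × r × (N/1000)²
63480 = 11.18 × r × (15.21)²
r = 63480 / (11.18 × 231.3441) = 63480 / 2586.427 ≈ 24.544 cm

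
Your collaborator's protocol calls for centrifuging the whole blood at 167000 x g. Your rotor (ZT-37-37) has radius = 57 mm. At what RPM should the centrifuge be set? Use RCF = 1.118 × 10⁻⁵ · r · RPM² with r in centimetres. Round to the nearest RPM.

51192 RPM

r = 57 mm = 5.7 cm
RCF = 1.118 × 10⁻⁵ × r × N²
167,000 = 1.118 × 10⁻⁵ × 5.7 × N²
N² = 167,000 / (6.3726 × 10⁻⁵) = 2,620,594,420
N ≈ √2,620,594,420 ≈ 51,191.7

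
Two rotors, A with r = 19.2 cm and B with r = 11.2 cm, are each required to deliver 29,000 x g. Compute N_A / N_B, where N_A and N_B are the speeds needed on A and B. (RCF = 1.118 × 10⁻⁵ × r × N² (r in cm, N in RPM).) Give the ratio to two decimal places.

At fixed RCF, N ∝ 1/√r, so N_A/N_B = √(r_B/r_A) = √(11.2/19.2) = √0.583333 = 0.7638.

0.76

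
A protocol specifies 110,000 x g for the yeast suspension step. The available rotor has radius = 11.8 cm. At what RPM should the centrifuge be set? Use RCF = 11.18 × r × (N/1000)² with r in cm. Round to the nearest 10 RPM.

110,000 = 11.18 × 11.8 × (N/1000)²
(N/1000)² = 110,000 / 131.924 = 833.8134
N = 1000 × √833.8134 ≈ 28,875.8

N ≈ 28880 RPM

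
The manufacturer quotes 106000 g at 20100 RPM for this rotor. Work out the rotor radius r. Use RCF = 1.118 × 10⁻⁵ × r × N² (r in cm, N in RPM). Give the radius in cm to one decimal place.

106000 = 1.118 × 10⁻⁵ × r × (20100)²
r = 106000 / (1.118 × 10⁻⁵ × 404,010,000) = 106000 / 4516.832 ≈ 23.468 cm

23.5 cm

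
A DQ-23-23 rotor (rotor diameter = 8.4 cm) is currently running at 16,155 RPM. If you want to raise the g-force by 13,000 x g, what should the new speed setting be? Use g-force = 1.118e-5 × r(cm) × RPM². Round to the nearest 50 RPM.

≈ 23200 RPM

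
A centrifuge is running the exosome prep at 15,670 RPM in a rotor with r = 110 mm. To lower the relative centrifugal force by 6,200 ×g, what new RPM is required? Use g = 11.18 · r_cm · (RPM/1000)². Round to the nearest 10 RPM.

r = 110 mm = 11.0 cm
Current RCF = 11.18 × 11 × (15.67)² = 11.18 × 11 × 245.5489 ≈ 30,197.6 × g
Target RCF = 30,197.6 − 6,200 = 23,997.6 × g
(N/1000)² = 23,997.6 / 122.98 = 195.1342
N = 1000 × √195.1342 ≈ 13,969.0

N₂ ≈ 13970 RPM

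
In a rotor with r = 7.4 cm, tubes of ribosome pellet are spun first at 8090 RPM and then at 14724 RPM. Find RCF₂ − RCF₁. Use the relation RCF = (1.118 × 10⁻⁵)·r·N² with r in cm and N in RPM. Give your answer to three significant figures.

≈ 12500 x g

RCF₁ = 1.118 × 10⁻⁵ × 7.4 × (8090)² = 1.118 × 10⁻⁵ × 7.4 × 65,448,100 ≈ 5,414.7 × g
RCF₂ = 1.118 × 10⁻⁵ × 7.4 × (14724)² = 1.118 × 10⁻⁵ × 7.4 × 216,796,176 ≈ 17,936 × g
Increase = 17,936 − 5,414.7 = 12,521.3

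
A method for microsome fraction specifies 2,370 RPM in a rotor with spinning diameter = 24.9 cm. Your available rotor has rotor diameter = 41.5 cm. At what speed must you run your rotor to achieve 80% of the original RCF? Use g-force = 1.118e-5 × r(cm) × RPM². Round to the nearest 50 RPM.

≈ 1650 RPM

Original rotor: r = 24.9 / 2 = 12.45 cm
RCF_original = 1.118 × 10⁻⁵ × 12.45 × (2370)² = 1.118 × 10⁻⁵ × 12.45 × 5,616,900 ≈ 781.8 × g
Target RCF = 0.8 × 781.8 ≈ 625.4 × g
Your rotor: r = 41.5 / 2 = 20.75 cm
625.4 = 1.118 × 10⁻⁵ × 20.75 × N²
N² = 625.4 / (23.1985 × 10⁻⁵) = 2,695,864
N ≈ √2,695,864 ≈ 1,641.9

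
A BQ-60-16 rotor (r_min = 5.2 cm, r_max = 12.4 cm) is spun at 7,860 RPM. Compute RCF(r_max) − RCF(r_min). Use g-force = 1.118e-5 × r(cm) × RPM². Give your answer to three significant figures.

≈ 4970 ×g

RCF_max = 1.118 × 10⁻⁵ × 12.4 × (7860)² = 1.118 × 10⁻⁵ × 12.4 × 61,779,600 ≈ 8,564.6 × g
RCF_min = 1.118 × 10⁻⁵ × 5.2 × (7860)² = 1.118 × 10⁻⁵ × 5.2 × 61,779,600 ≈ 3,591.6 × g
ΔRCF = 8,564.6 − 3,591.6 = 4,973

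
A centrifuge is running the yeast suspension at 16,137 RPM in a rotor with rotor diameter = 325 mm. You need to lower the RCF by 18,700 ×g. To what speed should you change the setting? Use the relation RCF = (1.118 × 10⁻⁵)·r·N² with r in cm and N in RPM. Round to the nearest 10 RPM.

N₂ ≈ 12550 RPM

r = 325 mm / 2 = 162.5 mm = 16.25 cm
Current RCF = 1.118 × 10⁻⁵ × 16.25 × (16137)² = 1.118 × 10⁻⁵ × 16.25 × 260,402,769 ≈ 47,308.7 × g
Target RCF = 47,308.7 − 18,700 = 28,608.7 × g
N² = 28,608.7 / (18.1675 × 10⁻⁵) = 157,471,859
N ≈ √157,471,859 ≈ 12,548.8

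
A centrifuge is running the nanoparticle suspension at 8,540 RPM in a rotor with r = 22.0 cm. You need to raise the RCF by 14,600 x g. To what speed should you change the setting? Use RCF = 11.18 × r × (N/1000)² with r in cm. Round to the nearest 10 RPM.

Current RCF = 11.18 × 22 × (8.54)² = 11.18 × 22 × 72.9316 ≈ 17,938.3 × g
Target RCF = 17,938.3 + 14,600 = 32,538.3 × g
(N/1000)² = 32,538.3 / 245.96 = 132.291
N = 1000 × √132.291 ≈ 11,501.8

11500 RPM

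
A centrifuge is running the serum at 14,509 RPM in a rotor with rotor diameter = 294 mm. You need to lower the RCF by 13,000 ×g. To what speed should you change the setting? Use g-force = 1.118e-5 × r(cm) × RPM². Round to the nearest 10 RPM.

r = 294 mm / 2 = 147 mm = 14.7 cm
Current RCF = 1.118 × 10⁻⁵ × 14.7 × (14509)² = 1.118 × 10⁻⁵ × 14.7 × 210,511,081 ≈ 34,596.7 × g
Target RCF = 34,596.7 − 13,000 = 21,596.7 × g
N² = 21,596.7 / (16.4346 × 10⁻⁵) = 131,409,952
N ≈ √131,409,952 ≈ 11,463.4

11460 RPM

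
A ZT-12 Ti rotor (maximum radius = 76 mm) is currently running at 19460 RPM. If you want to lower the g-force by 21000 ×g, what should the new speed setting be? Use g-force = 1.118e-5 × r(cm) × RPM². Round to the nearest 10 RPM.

≈ 11470 RPM

r = 76 mm = 7.6 cm
Current RCF = 1.118 × 10⁻⁵ × 7.6 × (19460)² = 1.118 × 10⁻⁵ × 7.6 × 378,691,600 ≈ 32,176.7 × g
Target RCF = 32,176.7 − 21,000 = 11,176.7 × g
N² = 11,176.7 / (8.4968 × 10⁻⁵) = 131,540,109
N ≈ √131,540,109 ≈ 11,469.1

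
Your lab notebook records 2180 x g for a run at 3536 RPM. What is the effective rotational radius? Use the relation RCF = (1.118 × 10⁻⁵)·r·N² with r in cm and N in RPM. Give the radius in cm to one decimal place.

≈ 15.6 cm

RCF = 1.118 × 10⁻⁵ × r × N²
2180 = 1.118 × 10⁻⁵ × r × (3536)²
r = 2180 / (1.118 × 10⁻⁵ × 12,503,296) = 2180 / 139.7868 ≈ 15.595 cm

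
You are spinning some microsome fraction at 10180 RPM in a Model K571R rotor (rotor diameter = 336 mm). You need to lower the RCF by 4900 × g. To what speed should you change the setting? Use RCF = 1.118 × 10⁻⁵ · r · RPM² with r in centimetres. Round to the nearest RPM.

8806 RPM

r = 336 mm / 2 = 168 mm = 16.8 cm
Current RCF = 1.118 × 10⁻⁵ × 16.8 × (10180)² = 1.118 × 10⁻⁵ × 16.8 × 103,632,400 ≈ 19,464.7 × g
Target RCF = 19,464.7 − 4,900 = 14,564.7 × g
N² = 14,564.7 / (18.7824 × 10⁻⁵) = 77,544,403
N ≈ √77,544,403 ≈ 8,805.9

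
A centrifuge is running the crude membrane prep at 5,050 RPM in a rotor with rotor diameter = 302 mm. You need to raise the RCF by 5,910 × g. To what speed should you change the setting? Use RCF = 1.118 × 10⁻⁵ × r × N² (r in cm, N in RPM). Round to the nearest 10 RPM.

r = 302 mm / 2 = 151 mm = 15.1 cm
Current RCF = 1.118 × 10⁻⁵ × 15.1 × (5050)² = 1.118 × 10⁻⁵ × 15.1 × 25,502,500 ≈ 4,305.3 × g
Target RCF = 4,305.3 + 5,910 = 10,215.3 × g
N² = 10,215.3 / (16.8818 × 10⁻⁵) = 60,510,728
N ≈ √60,510,728 ≈ 7,778.9

N₂ ≈ 7780 RPM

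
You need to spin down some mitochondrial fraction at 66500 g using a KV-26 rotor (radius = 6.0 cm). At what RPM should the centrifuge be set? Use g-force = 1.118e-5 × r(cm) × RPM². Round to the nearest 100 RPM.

RCF = 1.118 × 10⁻⁵ × r × N²
66,500 = 1.118 × 10⁻⁵ × 6 × N²
N² = 66,500 / (6.708 × 10⁻⁵) = 991,353,608
N ≈ √991,353,608 ≈ 31,485.8

N ≈ 31500 RPM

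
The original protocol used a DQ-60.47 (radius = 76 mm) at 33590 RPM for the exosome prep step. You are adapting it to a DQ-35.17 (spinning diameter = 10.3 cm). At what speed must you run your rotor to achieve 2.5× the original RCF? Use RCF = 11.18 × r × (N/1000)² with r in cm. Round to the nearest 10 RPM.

Original rotor: r = 76 mm = 7.6 cm
RCF = 11.18 × r × (N/1000)²
RCF_original = 11.18 × 7.6 × (33.59)² = 11.18 × 7.6 × 1,128.2881 ≈ 95,868.4 × g
Target RCF = 2.5 × 95,868.4 ≈ 239,671 × g
Your rotor: r = 10.3 / 2 = 5.15 cm
239,671 = 11.18 × 5.15 × (N/1000)²
(N/1000)² = 239,671 / 57.577 = 4162.617
N = 1000 × √4162.617 ≈ 64,518.3

≈ 64520 RPM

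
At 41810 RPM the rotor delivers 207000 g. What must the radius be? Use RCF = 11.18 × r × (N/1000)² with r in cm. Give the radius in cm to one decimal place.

207000 = 11.18 × r × (41.81)²
r = 207000 / (11.18 × 1748.0761) = 207000 / 19543.49 ≈ 10.592 cm

≈ 10.6 cm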